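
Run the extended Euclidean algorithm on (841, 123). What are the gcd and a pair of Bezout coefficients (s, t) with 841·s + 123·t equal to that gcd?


Euclidean algorithm on (841, 123) — divide until remainder is 0:
  841 = 6 · 123 + 103
  123 = 1 · 103 + 20
  103 = 5 · 20 + 3
  20 = 6 · 3 + 2
  3 = 1 · 2 + 1
  2 = 2 · 1 + 0
gcd(841, 123) = 1.
Track Bezout coefficients alongside the remainders: start with r₀ = 841 = a·1 + b·0 (s = 1, t = 0) and r₁ = 123 = a·0 + b·1 (s = 0, t = 1); each new remainder r_{k+1} = r_{k-1} − q_k·r_k inherits s_{k+1} = s_{k-1} − q_k·s_k, t_{k+1} = t_{k-1} − q_k·t_k, so r_k = a·s_k + b·t_k at every step:
  q = 6: r = 103, s = 1 − 6·0 = 1, t = 0 − 6·1 = -6  (check: 841·1 + 123·(-6) = 103)
  q = 1: r = 20, s = 0 − 1·1 = -1, t = 1 − 1·(-6) = 7  (check: 841·(-1) + 123·7 = 20)
  q = 5: r = 3, s = 1 − 5·(-1) = 6, t = -6 − 5·7 = -41  (check: 841·6 + 123·(-41) = 3)
  q = 6: r = 2, s = -1 − 6·6 = -37, t = 7 − 6·(-41) = 253  (check: 841·(-37) + 123·253 = 2)
  q = 1: r = 1, s = 6 − 1·(-37) = 43, t = -41 − 1·253 = -294  (check: 841·43 + 123·(-294) = 1)
The row with r = 1 (the gcd) gives the Bezout coefficients s = 43, t = -294.
Result: 841 · (43) + 123 · (-294) = 1.

gcd(841, 123) = 1; s = 43, t = -294 (check: 841·43 + 123·(-294) = 1).


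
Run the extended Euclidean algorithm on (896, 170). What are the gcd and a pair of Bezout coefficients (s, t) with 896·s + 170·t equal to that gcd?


Euclidean algorithm on (896, 170) — divide until remainder is 0:
  896 = 5 · 170 + 46
  170 = 3 · 46 + 32
  46 = 1 · 32 + 14
  32 = 2 · 14 + 4
  14 = 3 · 4 + 2
  4 = 2 · 2 + 0
gcd(896, 170) = 2.
Track Bezout coefficients alongside the remainders: start with r₀ = 896 = a·1 + b·0 (s = 1, t = 0) and r₁ = 170 = a·0 + b·1 (s = 0, t = 1); each new remainder r_{k+1} = r_{k-1} − q_k·r_k inherits s_{k+1} = s_{k-1} − q_k·s_k, t_{k+1} = t_{k-1} − q_k·t_k, so r_k = a·s_k + b·t_k at every step:
  q = 5: r = 46, s = 1 − 5·0 = 1, t = 0 − 5·1 = -5  (check: 896·1 + 170·(-5) = 46)
  q = 3: r = 32, s = 0 − 3·1 = -3, t = 1 − 3·(-5) = 16  (check: 896·(-3) + 170·16 = 32)
  q = 1: r = 14, s = 1 − 1·(-3) = 4, t = -5 − 1·16 = -21  (check: 896·4 + 170·(-21) = 14)
  q = 2: r = 4, s = -3 − 2·4 = -11, t = 16 − 2·(-21) = 58  (check: 896·(-11) + 170·58 = 4)
  q = 3: r = 2, s = 4 − 3·(-11) = 37, t = -21 − 3·58 = -195  (check: 896·37 + 170·(-195) = 2)
The row with r = 2 (the gcd) gives the Bezout coefficients s = 37, t = -195.
Result: 896 · (37) + 170 · (-195) = 2.

gcd(896, 170) = 2; s = 37, t = -195 (check: 896·37 + 170·(-195) = 2).


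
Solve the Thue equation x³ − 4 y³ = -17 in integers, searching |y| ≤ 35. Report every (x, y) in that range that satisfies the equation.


The equation is x³ - 4y³ = -17. For fixed y, x³ = 4·y³ − 17, so a solution requires the RHS to be a perfect cube.
Strategy: iterate y from -35 to 35, compute RHS = 4·y³ − 17, and check whether it is a (positive or negative) perfect cube.
Check small values of y:
  y = 0: RHS = -17 is not a perfect cube.
  y = 1: RHS = -13 is not a perfect cube.
  y = -1: RHS = -21 is not a perfect cube.
  y = 2: RHS = 15 is not a perfect cube.
  y = -2: RHS = -49 is not a perfect cube.
  y = 3: RHS = 91 is not a perfect cube.
  y = -3: RHS = -125 = (-5)³ ⇒ x = -5 works.
Continuing the search up to |y| = 35 finds no further solutions beyond those listed.
Collected solutions: (-5, -3).

Solutions (with |y| ≤ 35): (-5, -3).


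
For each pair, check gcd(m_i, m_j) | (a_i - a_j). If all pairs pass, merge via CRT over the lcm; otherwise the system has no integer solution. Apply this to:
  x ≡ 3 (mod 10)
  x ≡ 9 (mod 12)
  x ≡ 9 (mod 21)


Moduli 10, 12, 21 are not pairwise coprime, so CRT works modulo lcm(m_i) when all pairwise compatibility conditions hold.
Pairwise compatibility: gcd(m_i, m_j) must divide a_i - a_j for every pair.
Merge one congruence at a time:
  Start: x ≡ 3 (mod 10).
  Combine with x ≡ 9 (mod 12): gcd(10, 12) = 2; 9 - 3 = 6, which IS divisible by 2, so compatible.
    Write x = 3 + 10·t and substitute into x ≡ 9 (mod 12): 10·t ≡ 9 − 3 = 6 (mod 12).
    Divide the congruence (and modulus) by g = 2: 5·t ≡ 3 (mod 6).
    The inverse of 5 mod 6 is 5 (since 5·5 = 25 = 4·6 + 1), so t ≡ 5·3 = 15 ≡ 3 (mod 6).
    Then x = 3 + 10·3 = 33, valid modulo lcm(10, 12) = 60: x ≡ 33 (mod 60).
  Combine with x ≡ 9 (mod 21): gcd(60, 21) = 3; 9 - 33 = -24, which IS divisible by 3, so compatible.
    Write x = 33 + 60·t and substitute into x ≡ 9 (mod 21): 60·t ≡ 9 − 33 = -24 (mod 21).
    Divide the congruence (and modulus) by g = 3: 20·t ≡ -8 (mod 7).
    Reduce coefficients mod 7: 6·t ≡ 6 (mod 7).
    The inverse of 6 mod 7 is 6 (since 6·6 = 36 = 5·7 + 1), so t ≡ 6·6 = 36 ≡ 1 (mod 7).
    Then x = 33 + 60·1 = 93, valid modulo lcm(60, 21) = 420: x ≡ 93 (mod 420).
Verify: 93 mod 10 = 3, 93 mod 12 = 9, 93 mod 21 = 9.

x ≡ 93 (mod 420).


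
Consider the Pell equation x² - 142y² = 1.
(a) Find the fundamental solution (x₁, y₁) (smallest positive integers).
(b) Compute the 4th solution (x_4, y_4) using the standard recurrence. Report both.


Step 1: Find the fundamental solution (x₁, y₁) of x² - 142y² = 1.
  Expand √142 as a continued fraction. a₀ = ⌊√142⌋ = 11; iterate m_{k+1} = d_k·a_k − m_k, d_{k+1} = (142 − m_{k+1}²)/d_k, a_{k+1} = ⌊(a₀ + m_{k+1})/d_{k+1}⌋ (starting m₀ = 0, d₀ = 1), with convergents p_k = a_k·p_{k-1} + p_{k-2}, q_k = a_k·q_{k-1} + q_{k-2} (p₋₁ = 1, q₋₁ = 0):
  k = 0: a₀ = 11; p₀/q₀ = 11/1; p₀² − 142·q₀² = 121 − 142 = -21.
  k = 1: m = 11, d = 21, a = ⌊(11 + 11)/21⌋ = 1; p/q = (1·11 + 1)/(1·1 + 0) = 12/1; p² − 142·q² = 144 − 142 = 2.
  k = 2: m = 10, d = 2, a = ⌊(11 + 10)/2⌋ = 10; p/q = (10·12 + 11)/(10·1 + 1) = 131/11; p² − 142·q² = 17161 − 17182 = -21.
  k = 3: m = 10, d = 21, a = ⌊(11 + 10)/21⌋ = 1; p/q = (1·131 + 12)/(1·11 + 1) = 143/12; p² − 142·q² = 20449 − 20448 = 1.
  The first convergent with p² − 142·q² = 1 gives the fundamental solution (x₁, y₁) = (143, 12).
Step 2: Apply the recurrence (x_{n+1}, y_{n+1}) = (x₁x_n + 142y₁y_n, x₁y_n + y₁x_n) repeatedly.
  From (x_1, y_1) = (143, 12): x_2 = 143·143 + 142·12·12 = 40897; y_2 = 143·12 + 12·143 = 3432.
  From (x_2, y_2) = (40897, 3432): x_3 = 143·40897 + 142·12·3432 = 11696399; y_3 = 143·3432 + 12·40897 = 981540.
  From (x_3, y_3) = (11696399, 981540): x_4 = 143·11696399 + 142·12·981540 = 3345129217; y_4 = 143·981540 + 12·11696399 = 280717008.
Step 3: Verify x_4² - 142·y_4² = 11189889478427033089 - 11189889478427033088 = 1 (should be 1). ✓

(x_1, y_1) = (143, 12); (x_4, y_4) = (3345129217, 280717008).


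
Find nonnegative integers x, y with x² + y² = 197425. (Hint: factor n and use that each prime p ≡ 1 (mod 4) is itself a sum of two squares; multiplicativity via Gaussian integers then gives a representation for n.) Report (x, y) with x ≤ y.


Step 1: Factor n = 197425 = 5^2 · 53 · 149.
Step 2: Check the mod-4 condition on each prime factor: 5 ≡ 1 (mod 4), exponent 2; 53 ≡ 1 (mod 4), exponent 1; 149 ≡ 1 (mod 4), exponent 1.
All primes ≡ 3 (mod 4) appear to even exponent (or don't appear), so by the two-squares theorem n IS expressible as a sum of two squares.
Step 3: Build a representation. Group n = k² · m with k = 5 and m = 53 · 149 = 7897 (a product of primes ≡ 1 (mod 4)); a representation of m scales to one of n via (k·x)² + (k·y)² = k²(x² + y²). Each prime p ≡ 1 (mod 4) is itself a sum of two squares; find a² by testing p − a² for a perfect square:
  53: 53 − 1² = 52, 53 − 2² = 49 = 7² ⇒ 53 = 2² + 7².
  149: 149 − 1² = 148, 149 − 2² = 145, 149 − 3² = 140, 149 − 4² = 133, 149 − 5² = 124, 149 − 6² = 113, 149 − 7² = 100 = 10² ⇒ 149 = 7² + 10².
  Combine using the Brahmagupta–Fibonacci identity (a² + b²)(c² + d²) = (ac − bd)² + (ad + bc)² = (ac + bd)² + (ad − bc)²:
  53 · 149 = 7897: from (2² + 7²)(7² + 10²), take (2·7 − 7·10, 2·10 + 7·7) = (14 − 70, 20 + 49) = (-56, 69); dropping signs (only squares matter) gives (56, 69); check 56² + 69² = 3136 + 4761 = 7897 ✓.
  Scale by k = 5: (5·56, 5·69) = (280, 345).
Step 4: Order so x ≤ y and verify: 280² + 345² = 78400 + 119025 = 197425 = n. ✓

n = 197425 = 280² + 345² (one valid representation with x ≤ y).


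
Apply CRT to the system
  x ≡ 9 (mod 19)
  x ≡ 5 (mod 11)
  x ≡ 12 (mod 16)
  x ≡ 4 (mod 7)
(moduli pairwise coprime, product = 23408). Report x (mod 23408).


Product of moduli M = 19 · 11 · 16 · 7 = 23408.
Merge one congruence at a time:
  Start: x ≡ 9 (mod 19).
  Combine with x ≡ 5 (mod 11); new modulus lcm = 209.
    Write x = 9 + 19·t and substitute into x ≡ 5 (mod 11): 19·t ≡ 5 − 9 = -4 (mod 11).
    Reduce coefficients mod 11: 8·t ≡ 7 (mod 11).
    The inverse of 8 mod 11 is 7 (since 8·7 = 56 = 5·11 + 1), so t ≡ 7·7 = 49 ≡ 5 (mod 11).
    Then x = 9 + 19·5 = 104, valid modulo lcm(19, 11) = 209: x ≡ 104 (mod 209).
  Combine with x ≡ 12 (mod 16); new modulus lcm = 3344.
    Write x = 104 + 209·t and substitute into x ≡ 12 (mod 16): 209·t ≡ 12 − 104 = -92 (mod 16).
    Reduce coefficients mod 16: 1·t ≡ 4 (mod 16).
    So t ≡ 4 (mod 16).
    Then x = 104 + 209·4 = 940, valid modulo lcm(209, 16) = 3344: x ≡ 940 (mod 3344).
  Combine with x ≡ 4 (mod 7); new modulus lcm = 23408.
    Write x = 940 + 3344·t and substitute into x ≡ 4 (mod 7): 3344·t ≡ 4 − 940 = -936 (mod 7).
    Reduce coefficients mod 7: 5·t ≡ 2 (mod 7).
    The inverse of 5 mod 7 is 3 (since 5·3 = 15 = 2·7 + 1), so t ≡ 3·2 = 6 ≡ 6 (mod 7).
    Then x = 940 + 3344·6 = 21004, valid modulo lcm(3344, 7) = 23408: x ≡ 21004 (mod 23408).
Verify against each original: 21004 mod 19 = 9, 21004 mod 11 = 5, 21004 mod 16 = 12, 21004 mod 7 = 4.

x ≡ 21004 (mod 23408).


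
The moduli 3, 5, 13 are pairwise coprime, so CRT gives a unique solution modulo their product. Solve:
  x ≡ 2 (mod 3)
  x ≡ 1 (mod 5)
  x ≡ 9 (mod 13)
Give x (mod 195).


Moduli 3, 5, 13 are pairwise coprime; by CRT there is a unique solution modulo M = 3 · 5 · 13 = 195.
Solve pairwise, accumulating the modulus:
  Start with x ≡ 2 (mod 3).
  Combine with x ≡ 1 (mod 5): since gcd(3, 5) = 1, we get a unique residue mod 15.
    Write x = 2 + 3·t and substitute into x ≡ 1 (mod 5): 3·t ≡ 1 − 2 = -1 (mod 5).
    Reduce coefficients mod 5: 3·t ≡ 4 (mod 5).
    The inverse of 3 mod 5 is 2 (since 3·2 = 6 = 1·5 + 1), so t ≡ 2·4 = 8 ≡ 3 (mod 5).
    Then x = 2 + 3·3 = 11, valid modulo lcm(3, 5) = 15: x ≡ 11 (mod 15).
  Combine with x ≡ 9 (mod 13): since gcd(15, 13) = 1, we get a unique residue mod 195.
    Write x = 11 + 15·t and substitute into x ≡ 9 (mod 13): 15·t ≡ 9 − 11 = -2 (mod 13).
    Reduce coefficients mod 13: 2·t ≡ 11 (mod 13).
    The inverse of 2 mod 13 is 7 (since 2·7 = 14 = 1·13 + 1), so t ≡ 7·11 = 77 ≡ 12 (mod 13).
    Then x = 11 + 15·12 = 191, valid modulo lcm(15, 13) = 195: x ≡ 191 (mod 195).
Verify: 191 mod 3 = 2 ✓, 191 mod 5 = 1 ✓, 191 mod 13 = 9 ✓.

x ≡ 191 (mod 195).


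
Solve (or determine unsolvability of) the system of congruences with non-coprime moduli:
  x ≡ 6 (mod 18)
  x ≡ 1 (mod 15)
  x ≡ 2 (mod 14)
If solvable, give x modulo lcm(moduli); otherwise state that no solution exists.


Moduli 18, 15, 14 are not pairwise coprime, so CRT works modulo lcm(m_i) when all pairwise compatibility conditions hold.
Pairwise compatibility: gcd(m_i, m_j) must divide a_i - a_j for every pair.
Merge one congruence at a time:
  Start: x ≡ 6 (mod 18).
  Combine with x ≡ 1 (mod 15): gcd(18, 15) = 3, and 1 - 6 = -5 is NOT divisible by 3.
    ⇒ system is inconsistent (no integer solution).

No solution (the system is inconsistent).


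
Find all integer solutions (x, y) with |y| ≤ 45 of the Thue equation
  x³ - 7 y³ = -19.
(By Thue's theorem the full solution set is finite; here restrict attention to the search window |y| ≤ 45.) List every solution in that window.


The equation is x³ - 7y³ = -19. For fixed y, x³ = 7·y³ − 19, so a solution requires the RHS to be a perfect cube.
Strategy: iterate y from -45 to 45, compute RHS = 7·y³ − 19, and check whether it is a (positive or negative) perfect cube.
Check small values of y:
  y = 0: RHS = -19 is not a perfect cube.
  y = 1: RHS = -12 is not a perfect cube.
  y = -1: RHS = -26 is not a perfect cube.
  y = 2: RHS = 37 is not a perfect cube.
  y = -2: RHS = -75 is not a perfect cube.
  y = 3: RHS = 170 is not a perfect cube.
  y = -3: RHS = -208 is not a perfect cube.
Continuing the search up to |y| = 45 finds no solutions either.
No (x, y) in the scanned range satisfies the equation.

No integer solutions with |y| ≤ 45.


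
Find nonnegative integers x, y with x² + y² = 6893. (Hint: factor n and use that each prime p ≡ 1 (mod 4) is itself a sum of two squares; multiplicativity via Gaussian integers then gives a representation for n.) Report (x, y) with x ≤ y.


Step 1: Factor n = 6893 = 61 · 113.
Step 2: Check the mod-4 condition on each prime factor: 61 ≡ 1 (mod 4), exponent 1; 113 ≡ 1 (mod 4), exponent 1.
All primes ≡ 3 (mod 4) appear to even exponent (or don't appear), so by the two-squares theorem n IS expressible as a sum of two squares.
Step 3: Build a representation. Here n = 61 · 113 is a product of primes ≡ 1 (mod 4). Each prime p ≡ 1 (mod 4) is itself a sum of two squares; find a² by testing p − a² for a perfect square:
  61: 61 − 1² = 60, 61 − 2² = 57, 61 − 3² = 52, 61 − 4² = 45, 61 − 5² = 36 = 6² ⇒ 61 = 5² + 6².
  113: 113 − 1² = 112, 113 − 2² = 109, 113 − 3² = 104, 113 − 4² = 97, 113 − 5² = 88, 113 − 6² = 77, 113 − 7² = 64 = 8² ⇒ 113 = 7² + 8².
  Combine using the Brahmagupta–Fibonacci identity (a² + b²)(c² + d²) = (ac − bd)² + (ad + bc)² = (ac + bd)² + (ad − bc)²:
  61 · 113 = 6893: from (5² + 6²)(7² + 8²), take (5·7 − 6·8, 5·8 + 6·7) = (35 − 48, 40 + 42) = (-13, 82); dropping signs (only squares matter) gives (13, 82); check 13² + 82² = 169 + 6724 = 6893 ✓.
Step 4: Order so x ≤ y and verify: 13² + 82² = 169 + 6724 = 6893 = n. ✓

n = 6893 = 13² + 82² (one valid representation with x ≤ y).


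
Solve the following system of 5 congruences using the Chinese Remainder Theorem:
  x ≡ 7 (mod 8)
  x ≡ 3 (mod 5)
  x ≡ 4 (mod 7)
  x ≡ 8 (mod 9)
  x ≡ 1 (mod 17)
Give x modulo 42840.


Product of moduli M = 8 · 5 · 7 · 9 · 17 = 42840.
Merge one congruence at a time:
  Start: x ≡ 7 (mod 8).
  Combine with x ≡ 3 (mod 5); new modulus lcm = 40.
    Write x = 7 + 8·t and substitute into x ≡ 3 (mod 5): 8·t ≡ 3 − 7 = -4 (mod 5).
    Reduce coefficients mod 5: 3·t ≡ 1 (mod 5).
    The inverse of 3 mod 5 is 2 (since 3·2 = 6 = 1·5 + 1), so t ≡ 2·1 = 2 ≡ 2 (mod 5).
    Then x = 7 + 8·2 = 23, valid modulo lcm(8, 5) = 40: x ≡ 23 (mod 40).
  Combine with x ≡ 4 (mod 7); new modulus lcm = 280.
    Write x = 23 + 40·t and substitute into x ≡ 4 (mod 7): 40·t ≡ 4 − 23 = -19 (mod 7).
    Reduce coefficients mod 7: 5·t ≡ 2 (mod 7).
    The inverse of 5 mod 7 is 3 (since 5·3 = 15 = 2·7 + 1), so t ≡ 3·2 = 6 ≡ 6 (mod 7).
    Then x = 23 + 40·6 = 263, valid modulo lcm(40, 7) = 280: x ≡ 263 (mod 280).
  Combine with x ≡ 8 (mod 9); new modulus lcm = 2520.
    Write x = 263 + 280·t and substitute into x ≡ 8 (mod 9): 280·t ≡ 8 − 263 = -255 (mod 9).
    Reduce coefficients mod 9: 1·t ≡ 6 (mod 9).
    So t ≡ 6 (mod 9).
    Then x = 263 + 280·6 = 1943, valid modulo lcm(280, 9) = 2520: x ≡ 1943 (mod 2520).
  Combine with x ≡ 1 (mod 17); new modulus lcm = 42840.
    Write x = 1943 + 2520·t and substitute into x ≡ 1 (mod 17): 2520·t ≡ 1 − 1943 = -1942 (mod 17).
    Reduce coefficients mod 17: 4·t ≡ 13 (mod 17).
    The inverse of 4 mod 17 is 13 (since 4·13 = 52 = 3·17 + 1), so t ≡ 13·13 = 169 ≡ 16 (mod 17).
    Then x = 1943 + 2520·16 = 42263, valid modulo lcm(2520, 17) = 42840: x ≡ 42263 (mod 42840).
Verify against each original: 42263 mod 8 = 7, 42263 mod 5 = 3, 42263 mod 7 = 4, 42263 mod 9 = 8, 42263 mod 17 = 1.

x ≡ 42263 (mod 42840).


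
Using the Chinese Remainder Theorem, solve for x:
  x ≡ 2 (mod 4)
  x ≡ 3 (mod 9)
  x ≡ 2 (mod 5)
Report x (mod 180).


Moduli 4, 9, 5 are pairwise coprime; by CRT there is a unique solution modulo M = 4 · 9 · 5 = 180.
Solve pairwise, accumulating the modulus:
  Start with x ≡ 2 (mod 4).
  Combine with x ≡ 3 (mod 9): since gcd(4, 9) = 1, we get a unique residue mod 36.
    Write x = 2 + 4·t and substitute into x ≡ 3 (mod 9): 4·t ≡ 3 − 2 = 1 (mod 9).
    The inverse of 4 mod 9 is 7 (since 4·7 = 28 = 3·9 + 1), so t ≡ 7·1 = 7 ≡ 7 (mod 9).
    Then x = 2 + 4·7 = 30, valid modulo lcm(4, 9) = 36: x ≡ 30 (mod 36).
  Combine with x ≡ 2 (mod 5): since gcd(36, 5) = 1, we get a unique residue mod 180.
    Write x = 30 + 36·t and substitute into x ≡ 2 (mod 5): 36·t ≡ 2 − 30 = -28 (mod 5).
    Reduce coefficients mod 5: 1·t ≡ 2 (mod 5).
    So t ≡ 2 (mod 5).
    Then x = 30 + 36·2 = 102, valid modulo lcm(36, 5) = 180: x ≡ 102 (mod 180).
Verify: 102 mod 4 = 2 ✓, 102 mod 9 = 3 ✓, 102 mod 5 = 2 ✓.

x ≡ 102 (mod 180).


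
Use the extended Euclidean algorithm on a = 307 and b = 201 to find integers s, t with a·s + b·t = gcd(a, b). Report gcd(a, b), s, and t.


Euclidean algorithm on (307, 201) — divide until remainder is 0:
  307 = 1 · 201 + 106
  201 = 1 · 106 + 95
  106 = 1 · 95 + 11
  95 = 8 · 11 + 7
  11 = 1 · 7 + 4
  7 = 1 · 4 + 3
  4 = 1 · 3 + 1
  3 = 3 · 1 + 0
gcd(307, 201) = 1.
Track Bezout coefficients alongside the remainders: start with r₀ = 307 = a·1 + b·0 (s = 1, t = 0) and r₁ = 201 = a·0 + b·1 (s = 0, t = 1); each new remainder r_{k+1} = r_{k-1} − q_k·r_k inherits s_{k+1} = s_{k-1} − q_k·s_k, t_{k+1} = t_{k-1} − q_k·t_k, so r_k = a·s_k + b·t_k at every step:
  q = 1: r = 106, s = 1 − 1·0 = 1, t = 0 − 1·1 = -1  (check: 307·1 + 201·(-1) = 106)
  q = 1: r = 95, s = 0 − 1·1 = -1, t = 1 − 1·(-1) = 2  (check: 307·(-1) + 201·2 = 95)
  q = 1: r = 11, s = 1 − 1·(-1) = 2, t = -1 − 1·2 = -3  (check: 307·2 + 201·(-3) = 11)
  q = 8: r = 7, s = -1 − 8·2 = -17, t = 2 − 8·(-3) = 26  (check: 307·(-17) + 201·26 = 7)
  q = 1: r = 4, s = 2 − 1·(-17) = 19, t = -3 − 1·26 = -29  (check: 307·19 + 201·(-29) = 4)
  q = 1: r = 3, s = -17 − 1·19 = -36, t = 26 − 1·(-29) = 55  (check: 307·(-36) + 201·55 = 3)
  q = 1: r = 1, s = 19 − 1·(-36) = 55, t = -29 − 1·55 = -84  (check: 307·55 + 201·(-84) = 1)
The row with r = 1 (the gcd) gives the Bezout coefficients s = 55, t = -84.
Result: 307 · (55) + 201 · (-84) = 1.

gcd(307, 201) = 1; s = 55, t = -84 (check: 307·55 + 201·(-84) = 1).


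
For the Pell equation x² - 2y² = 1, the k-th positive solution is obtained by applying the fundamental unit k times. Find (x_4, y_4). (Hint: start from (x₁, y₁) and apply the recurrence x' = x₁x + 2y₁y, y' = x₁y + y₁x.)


Step 1: Find the fundamental solution (x₁, y₁) of x² - 2y² = 1.
  Expand √2 as a continued fraction. a₀ = ⌊√2⌋ = 1; iterate m_{k+1} = d_k·a_k − m_k, d_{k+1} = (2 − m_{k+1}²)/d_k, a_{k+1} = ⌊(a₀ + m_{k+1})/d_{k+1}⌋ (starting m₀ = 0, d₀ = 1), with convergents p_k = a_k·p_{k-1} + p_{k-2}, q_k = a_k·q_{k-1} + q_{k-2} (p₋₁ = 1, q₋₁ = 0):
  k = 0: a₀ = 1; p₀/q₀ = 1/1; p₀² − 2·q₀² = 1 − 2 = -1.
  k = 1: m = 1, d = 1, a = ⌊(1 + 1)/1⌋ = 2; p/q = (2·1 + 1)/(2·1 + 0) = 3/2; p² − 2·q² = 9 − 8 = 1.
  The first convergent with p² − 2·q² = 1 gives the fundamental solution (x₁, y₁) = (3, 2).
Step 2: Apply the recurrence (x_{n+1}, y_{n+1}) = (x₁x_n + 2y₁y_n, x₁y_n + y₁x_n) repeatedly.
  From (x_1, y_1) = (3, 2): x_2 = 3·3 + 2·2·2 = 17; y_2 = 3·2 + 2·3 = 12.
  From (x_2, y_2) = (17, 12): x_3 = 3·17 + 2·2·12 = 99; y_3 = 3·12 + 2·17 = 70.
  From (x_3, y_3) = (99, 70): x_4 = 3·99 + 2·2·70 = 577; y_4 = 3·70 + 2·99 = 408.
Step 3: Verify x_4² - 2·y_4² = 332929 - 332928 = 1 (should be 1). ✓

(x_1, y_1) = (3, 2); (x_4, y_4) = (577, 408).


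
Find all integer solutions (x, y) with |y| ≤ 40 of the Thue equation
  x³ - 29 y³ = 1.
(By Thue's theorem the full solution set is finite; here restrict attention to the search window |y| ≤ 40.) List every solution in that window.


The equation is x³ - 29y³ = 1. For fixed y, x³ = 29·y³ + 1, so a solution requires the RHS to be a perfect cube.
Strategy: iterate y from -40 to 40, compute RHS = 29·y³ + 1, and check whether it is a (positive or negative) perfect cube.
Check small values of y:
  y = 0: RHS = 1 = (1)³ ⇒ x = 1 works.
  y = 1: RHS = 30 is not a perfect cube.
  y = -1: RHS = -28 is not a perfect cube.
  y = 2: RHS = 233 is not a perfect cube.
  y = -2: RHS = -231 is not a perfect cube.
  y = 3: RHS = 784 is not a perfect cube.
  y = -3: RHS = -782 is not a perfect cube.
Continuing the search up to |y| = 40 finds no further solutions beyond those listed.
Collected solutions: (1, 0).

Solutions (with |y| ≤ 40): (1, 0).


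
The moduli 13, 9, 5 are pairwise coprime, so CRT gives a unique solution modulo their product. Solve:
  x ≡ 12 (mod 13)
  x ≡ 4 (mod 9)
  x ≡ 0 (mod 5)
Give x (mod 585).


Moduli 13, 9, 5 are pairwise coprime; by CRT there is a unique solution modulo M = 13 · 9 · 5 = 585.
Solve pairwise, accumulating the modulus:
  Start with x ≡ 12 (mod 13).
  Combine with x ≡ 4 (mod 9): since gcd(13, 9) = 1, we get a unique residue mod 117.
    Write x = 12 + 13·t and substitute into x ≡ 4 (mod 9): 13·t ≡ 4 − 12 = -8 (mod 9).
    Reduce coefficients mod 9: 4·t ≡ 1 (mod 9).
    The inverse of 4 mod 9 is 7 (since 4·7 = 28 = 3·9 + 1), so t ≡ 7·1 = 7 ≡ 7 (mod 9).
    Then x = 12 + 13·7 = 103, valid modulo lcm(13, 9) = 117: x ≡ 103 (mod 117).
  Combine with x ≡ 0 (mod 5): since gcd(117, 5) = 1, we get a unique residue mod 585.
    Write x = 103 + 117·t and substitute into x ≡ 0 (mod 5): 117·t ≡ 0 − 103 = -103 (mod 5).
    Reduce coefficients mod 5: 2·t ≡ 2 (mod 5).
    The inverse of 2 mod 5 is 3 (since 2·3 = 6 = 1·5 + 1), so t ≡ 3·2 = 6 ≡ 1 (mod 5).
    Then x = 103 + 117·1 = 220, valid modulo lcm(117, 5) = 585: x ≡ 220 (mod 585).
Verify: 220 mod 13 = 12 ✓, 220 mod 9 = 4 ✓, 220 mod 5 = 0 ✓.

x ≡ 220 (mod 585).


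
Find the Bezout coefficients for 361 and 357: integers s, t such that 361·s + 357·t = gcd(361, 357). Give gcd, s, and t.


Euclidean algorithm on (361, 357) — divide until remainder is 0:
  361 = 1 · 357 + 4
  357 = 89 · 4 + 1
  4 = 4 · 1 + 0
gcd(361, 357) = 1.
Track Bezout coefficients alongside the remainders: start with r₀ = 361 = a·1 + b·0 (s = 1, t = 0) and r₁ = 357 = a·0 + b·1 (s = 0, t = 1); each new remainder r_{k+1} = r_{k-1} − q_k·r_k inherits s_{k+1} = s_{k-1} − q_k·s_k, t_{k+1} = t_{k-1} − q_k·t_k, so r_k = a·s_k + b·t_k at every step:
  q = 1: r = 4, s = 1 − 1·0 = 1, t = 0 − 1·1 = -1  (check: 361·1 + 357·(-1) = 4)
  q = 89: r = 1, s = 0 − 89·1 = -89, t = 1 − 89·(-1) = 90  (check: 361·(-89) + 357·90 = 1)
The row with r = 1 (the gcd) gives the Bezout coefficients s = -89, t = 90.
Result: 361 · (-89) + 357 · (90) = 1.

gcd(361, 357) = 1; s = -89, t = 90 (check: 361·(-89) + 357·90 = 1).


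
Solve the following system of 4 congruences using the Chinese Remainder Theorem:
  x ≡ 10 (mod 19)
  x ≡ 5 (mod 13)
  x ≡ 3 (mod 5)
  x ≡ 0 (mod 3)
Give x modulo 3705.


Product of moduli M = 19 · 13 · 5 · 3 = 3705.
Merge one congruence at a time:
  Start: x ≡ 10 (mod 19).
  Combine with x ≡ 5 (mod 13); new modulus lcm = 247.
    Write x = 10 + 19·t and substitute into x ≡ 5 (mod 13): 19·t ≡ 5 − 10 = -5 (mod 13).
    Reduce coefficients mod 13: 6·t ≡ 8 (mod 13).
    The inverse of 6 mod 13 is 11 (since 6·11 = 66 = 5·13 + 1), so t ≡ 11·8 = 88 ≡ 10 (mod 13).
    Then x = 10 + 19·10 = 200, valid modulo lcm(19, 13) = 247: x ≡ 200 (mod 247).
  Combine with x ≡ 3 (mod 5); new modulus lcm = 1235.
    Write x = 200 + 247·t and substitute into x ≡ 3 (mod 5): 247·t ≡ 3 − 200 = -197 (mod 5).
    Reduce coefficients mod 5: 2·t ≡ 3 (mod 5).
    The inverse of 2 mod 5 is 3 (since 2·3 = 6 = 1·5 + 1), so t ≡ 3·3 = 9 ≡ 4 (mod 5).
    Then x = 200 + 247·4 = 1188, valid modulo lcm(247, 5) = 1235: x ≡ 1188 (mod 1235).
  Combine with x ≡ 0 (mod 3); new modulus lcm = 3705.
    Write x = 1188 + 1235·t and substitute into x ≡ 0 (mod 3): 1235·t ≡ 0 − 1188 = -1188 (mod 3).
    Reduce coefficients mod 3: 2·t ≡ 0 (mod 3).
    The inverse of 2 mod 3 is 2 (since 2·2 = 4 = 1·3 + 1), so t ≡ 2·0 = 0 ≡ 0 (mod 3).
    Then x = 1188 + 1235·0 = 1188, valid modulo lcm(1235, 3) = 3705: x ≡ 1188 (mod 3705).
Verify against each original: 1188 mod 19 = 10, 1188 mod 13 = 5, 1188 mod 5 = 3, 1188 mod 3 = 0.

x ≡ 1188 (mod 3705).


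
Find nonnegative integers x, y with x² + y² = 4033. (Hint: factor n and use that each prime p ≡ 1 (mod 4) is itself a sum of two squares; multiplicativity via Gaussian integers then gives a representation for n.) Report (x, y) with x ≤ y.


Step 1: Factor n = 4033 = 37 · 109.
Step 2: Check the mod-4 condition on each prime factor: 37 ≡ 1 (mod 4), exponent 1; 109 ≡ 1 (mod 4), exponent 1.
All primes ≡ 3 (mod 4) appear to even exponent (or don't appear), so by the two-squares theorem n IS expressible as a sum of two squares.
Step 3: Build a representation. Here n = 37 · 109 is a product of primes ≡ 1 (mod 4). Each prime p ≡ 1 (mod 4) is itself a sum of two squares; find a² by testing p − a² for a perfect square:
  37: 37 − 1² = 36 = 6² ⇒ 37 = 1² + 6².
  109: 109 − 1² = 108, 109 − 2² = 105, 109 − 3² = 100 = 10² ⇒ 109 = 3² + 10².
  Combine using the Brahmagupta–Fibonacci identity (a² + b²)(c² + d²) = (ac − bd)² + (ad + bc)² = (ac + bd)² + (ad − bc)²:
  37 · 109 = 4033: from (1² + 6²)(3² + 10²), take (1·3 − 6·10, 1·10 + 6·3) = (3 − 60, 10 + 18) = (-57, 28); dropping signs (only squares matter) gives (57, 28); check 57² + 28² = 3249 + 784 = 4033 ✓.
Step 4: Order so x ≤ y and verify: 28² + 57² = 784 + 3249 = 4033 = n. ✓

n = 4033 = 28² + 57² (one valid representation with x ≤ y).


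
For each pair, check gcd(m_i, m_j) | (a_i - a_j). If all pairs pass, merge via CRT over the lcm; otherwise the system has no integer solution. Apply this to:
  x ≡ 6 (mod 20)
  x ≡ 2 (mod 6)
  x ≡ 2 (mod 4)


Moduli 20, 6, 4 are not pairwise coprime, so CRT works modulo lcm(m_i) when all pairwise compatibility conditions hold.
Pairwise compatibility: gcd(m_i, m_j) must divide a_i - a_j for every pair.
Merge one congruence at a time:
  Start: x ≡ 6 (mod 20).
  Combine with x ≡ 2 (mod 6): gcd(20, 6) = 2; 2 - 6 = -4, which IS divisible by 2, so compatible.
    Write x = 6 + 20·t and substitute into x ≡ 2 (mod 6): 20·t ≡ 2 − 6 = -4 (mod 6).
    Divide the congruence (and modulus) by g = 2: 10·t ≡ -2 (mod 3).
    Reduce coefficients mod 3: 1·t ≡ 1 (mod 3).
    So t ≡ 1 (mod 3).
    Then x = 6 + 20·1 = 26, valid modulo lcm(20, 6) = 60: x ≡ 26 (mod 60).
  Combine with x ≡ 2 (mod 4): gcd(60, 4) = 4; 2 - 26 = -24, which IS divisible by 4, so compatible.
    Write x = 26 + 60·t and substitute into x ≡ 2 (mod 4): 60·t ≡ 2 − 26 = -24 (mod 4).
    Divide the congruence (and modulus) by g = 4: 15·t ≡ -6 (mod 1).
    Modulo 1 every t works; take t = 0.
    Then x = 26 + 60·0 = 26, valid modulo lcm(60, 4) = 60: x ≡ 26 (mod 60).
Verify: 26 mod 20 = 6, 26 mod 6 = 2, 26 mod 4 = 2.

x ≡ 26 (mod 60).


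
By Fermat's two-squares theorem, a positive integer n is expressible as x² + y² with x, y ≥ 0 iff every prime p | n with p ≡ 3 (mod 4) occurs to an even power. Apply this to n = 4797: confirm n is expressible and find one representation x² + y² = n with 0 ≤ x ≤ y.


Step 1: Factor n = 4797 = 3^2 · 13 · 41.
Step 2: Check the mod-4 condition on each prime factor: 3 ≡ 3 (mod 4), exponent 2 (must be even); 13 ≡ 1 (mod 4), exponent 1; 41 ≡ 1 (mod 4), exponent 1.
All primes ≡ 3 (mod 4) appear to even exponent (or don't appear), so by the two-squares theorem n IS expressible as a sum of two squares.
Step 3: Build a representation. Group n = k² · m with k = 3 and m = 13 · 41 = 533 (a product of primes ≡ 1 (mod 4)); a representation of m scales to one of n via (k·x)² + (k·y)² = k²(x² + y²). Each prime p ≡ 1 (mod 4) is itself a sum of two squares; find a² by testing p − a² for a perfect square:
  13: 13 − 1² = 12, 13 − 2² = 9 = 3² ⇒ 13 = 2² + 3².
  41: 41 − 1² = 40, 41 − 2² = 37, 41 − 3² = 32, 41 − 4² = 25 = 5² ⇒ 41 = 4² + 5².
  Combine using the Brahmagupta–Fibonacci identity (a² + b²)(c² + d²) = (ac − bd)² + (ad + bc)² = (ac + bd)² + (ad − bc)²:
  13 · 41 = 533: from (2² + 3²)(4² + 5²), take (2·4 − 3·5, 2·5 + 3·4) = (8 − 15, 10 + 12) = (-7, 22); dropping signs (only squares matter) gives (7, 22); check 7² + 22² = 49 + 484 = 533 ✓.
  Scale by k = 3: (3·7, 3·22) = (21, 66).
Step 4: Order so x ≤ y and verify: 21² + 66² = 441 + 4356 = 4797 = n. ✓

n = 4797 = 21² + 66² (one valid representation with x ≤ y).


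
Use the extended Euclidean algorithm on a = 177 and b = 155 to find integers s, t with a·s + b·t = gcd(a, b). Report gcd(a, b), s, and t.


Euclidean algorithm on (177, 155) — divide until remainder is 0:
  177 = 1 · 155 + 22
  155 = 7 · 22 + 1
  22 = 22 · 1 + 0
gcd(177, 155) = 1.
Track Bezout coefficients alongside the remainders: start with r₀ = 177 = a·1 + b·0 (s = 1, t = 0) and r₁ = 155 = a·0 + b·1 (s = 0, t = 1); each new remainder r_{k+1} = r_{k-1} − q_k·r_k inherits s_{k+1} = s_{k-1} − q_k·s_k, t_{k+1} = t_{k-1} − q_k·t_k, so r_k = a·s_k + b·t_k at every step:
  q = 1: r = 22, s = 1 − 1·0 = 1, t = 0 − 1·1 = -1  (check: 177·1 + 155·(-1) = 22)
  q = 7: r = 1, s = 0 − 7·1 = -7, t = 1 − 7·(-1) = 8  (check: 177·(-7) + 155·8 = 1)
The row with r = 1 (the gcd) gives the Bezout coefficients s = -7, t = 8.
Result: 177 · (-7) + 155 · (8) = 1.

gcd(177, 155) = 1; s = -7, t = 8 (check: 177·(-7) + 155·8 = 1).


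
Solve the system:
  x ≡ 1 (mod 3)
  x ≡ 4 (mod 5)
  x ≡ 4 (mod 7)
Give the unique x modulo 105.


Moduli 3, 5, 7 are pairwise coprime; by CRT there is a unique solution modulo M = 3 · 5 · 7 = 105.
Solve pairwise, accumulating the modulus:
  Start with x ≡ 1 (mod 3).
  Combine with x ≡ 4 (mod 5): since gcd(3, 5) = 1, we get a unique residue mod 15.
    Write x = 1 + 3·t and substitute into x ≡ 4 (mod 5): 3·t ≡ 4 − 1 = 3 (mod 5).
    The inverse of 3 mod 5 is 2 (since 3·2 = 6 = 1·5 + 1), so t ≡ 2·3 = 6 ≡ 1 (mod 5).
    Then x = 1 + 3·1 = 4, valid modulo lcm(3, 5) = 15: x ≡ 4 (mod 15).
  Combine with x ≡ 4 (mod 7): since gcd(15, 7) = 1, we get a unique residue mod 105.
    Write x = 4 + 15·t and substitute into x ≡ 4 (mod 7): 15·t ≡ 4 − 4 = 0 (mod 7).
    Reduce coefficients mod 7: 1·t ≡ 0 (mod 7).
    So t ≡ 0 (mod 7).
    Then x = 4 + 15·0 = 4, valid modulo lcm(15, 7) = 105: x ≡ 4 (mod 105).
Verify: 4 mod 3 = 1 ✓, 4 mod 5 = 4 ✓, 4 mod 7 = 4 ✓.

x ≡ 4 (mod 105).


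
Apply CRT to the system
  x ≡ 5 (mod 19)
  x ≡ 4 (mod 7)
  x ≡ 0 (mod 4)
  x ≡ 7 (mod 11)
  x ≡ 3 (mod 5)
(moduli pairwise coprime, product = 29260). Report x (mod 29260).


Product of moduli M = 19 · 7 · 4 · 11 · 5 = 29260.
Merge one congruence at a time:
  Start: x ≡ 5 (mod 19).
  Combine with x ≡ 4 (mod 7); new modulus lcm = 133.
    Write x = 5 + 19·t and substitute into x ≡ 4 (mod 7): 19·t ≡ 4 − 5 = -1 (mod 7).
    Reduce coefficients mod 7: 5·t ≡ 6 (mod 7).
    The inverse of 5 mod 7 is 3 (since 5·3 = 15 = 2·7 + 1), so t ≡ 3·6 = 18 ≡ 4 (mod 7).
    Then x = 5 + 19·4 = 81, valid modulo lcm(19, 7) = 133: x ≡ 81 (mod 133).
  Combine with x ≡ 0 (mod 4); new modulus lcm = 532.
    Write x = 81 + 133·t and substitute into x ≡ 0 (mod 4): 133·t ≡ 0 − 81 = -81 (mod 4).
    Reduce coefficients mod 4: 1·t ≡ 3 (mod 4).
    So t ≡ 3 (mod 4).
    Then x = 81 + 133·3 = 480, valid modulo lcm(133, 4) = 532: x ≡ 480 (mod 532).
  Combine with x ≡ 7 (mod 11); new modulus lcm = 5852.
    Write x = 480 + 532·t and substitute into x ≡ 7 (mod 11): 532·t ≡ 7 − 480 = -473 (mod 11).
    Reduce coefficients mod 11: 4·t ≡ 0 (mod 11).
    The inverse of 4 mod 11 is 3 (since 4·3 = 12 = 1·11 + 1), so t ≡ 3·0 = 0 ≡ 0 (mod 11).
    Then x = 480 + 532·0 = 480, valid modulo lcm(532, 11) = 5852: x ≡ 480 (mod 5852).
  Combine with x ≡ 3 (mod 5); new modulus lcm = 29260.
    Write x = 480 + 5852·t and substitute into x ≡ 3 (mod 5): 5852·t ≡ 3 − 480 = -477 (mod 5).
    Reduce coefficients mod 5: 2·t ≡ 3 (mod 5).
    The inverse of 2 mod 5 is 3 (since 2·3 = 6 = 1·5 + 1), so t ≡ 3·3 = 9 ≡ 4 (mod 5).
    Then x = 480 + 5852·4 = 23888, valid modulo lcm(5852, 5) = 29260: x ≡ 23888 (mod 29260).
Verify against each original: 23888 mod 19 = 5, 23888 mod 7 = 4, 23888 mod 4 = 0, 23888 mod 11 = 7, 23888 mod 5 = 3.

x ≡ 23888 (mod 29260).


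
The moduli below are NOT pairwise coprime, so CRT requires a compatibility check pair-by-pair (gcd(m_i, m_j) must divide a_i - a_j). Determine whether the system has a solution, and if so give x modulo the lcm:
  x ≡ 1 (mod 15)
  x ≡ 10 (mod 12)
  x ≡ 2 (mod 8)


Moduli 15, 12, 8 are not pairwise coprime, so CRT works modulo lcm(m_i) when all pairwise compatibility conditions hold.
Pairwise compatibility: gcd(m_i, m_j) must divide a_i - a_j for every pair.
Merge one congruence at a time:
  Start: x ≡ 1 (mod 15).
  Combine with x ≡ 10 (mod 12): gcd(15, 12) = 3; 10 - 1 = 9, which IS divisible by 3, so compatible.
    Write x = 1 + 15·t and substitute into x ≡ 10 (mod 12): 15·t ≡ 10 − 1 = 9 (mod 12).
    Divide the congruence (and modulus) by g = 3: 5·t ≡ 3 (mod 4).
    Reduce coefficients mod 4: 1·t ≡ 3 (mod 4).
    So t ≡ 3 (mod 4).
    Then x = 1 + 15·3 = 46, valid modulo lcm(15, 12) = 60: x ≡ 46 (mod 60).
  Combine with x ≡ 2 (mod 8): gcd(60, 8) = 4; 2 - 46 = -44, which IS divisible by 4, so compatible.
    Write x = 46 + 60·t and substitute into x ≡ 2 (mod 8): 60·t ≡ 2 − 46 = -44 (mod 8).
    Divide the congruence (and modulus) by g = 4: 15·t ≡ -11 (mod 2).
    Reduce coefficients mod 2: 1·t ≡ 1 (mod 2).
    So t ≡ 1 (mod 2).
    Then x = 46 + 60·1 = 106, valid modulo lcm(60, 8) = 120: x ≡ 106 (mod 120).
Verify: 106 mod 15 = 1, 106 mod 12 = 10, 106 mod 8 = 2.

x ≡ 106 (mod 120).


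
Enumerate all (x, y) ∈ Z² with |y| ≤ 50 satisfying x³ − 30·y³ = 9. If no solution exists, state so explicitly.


The equation is x³ - 30y³ = 9. For fixed y, x³ = 30·y³ + 9, so a solution requires the RHS to be a perfect cube.
Strategy: iterate y from -50 to 50, compute RHS = 30·y³ + 9, and check whether it is a (positive or negative) perfect cube.
Check small values of y:
  y = 0: RHS = 9 is not a perfect cube.
  y = 1: RHS = 39 is not a perfect cube.
  y = -1: RHS = -21 is not a perfect cube.
  y = 2: RHS = 249 is not a perfect cube.
  y = -2: RHS = -231 is not a perfect cube.
  y = 3: RHS = 819 is not a perfect cube.
  y = -3: RHS = -801 is not a perfect cube.
Continuing the search up to |y| = 50 finds no solutions either.
No (x, y) in the scanned range satisfies the equation.

No integer solutions with |y| ≤ 50.


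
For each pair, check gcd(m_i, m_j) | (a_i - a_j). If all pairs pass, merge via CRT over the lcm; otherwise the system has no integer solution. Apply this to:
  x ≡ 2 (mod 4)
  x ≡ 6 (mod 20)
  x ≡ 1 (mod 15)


Moduli 4, 20, 15 are not pairwise coprime, so CRT works modulo lcm(m_i) when all pairwise compatibility conditions hold.
Pairwise compatibility: gcd(m_i, m_j) must divide a_i - a_j for every pair.
Merge one congruence at a time:
  Start: x ≡ 2 (mod 4).
  Combine with x ≡ 6 (mod 20): gcd(4, 20) = 4; 6 - 2 = 4, which IS divisible by 4, so compatible.
    Write x = 2 + 4·t and substitute into x ≡ 6 (mod 20): 4·t ≡ 6 − 2 = 4 (mod 20).
    Divide the congruence (and modulus) by g = 4: 1·t ≡ 1 (mod 5).
    So t ≡ 1 (mod 5).
    Then x = 2 + 4·1 = 6, valid modulo lcm(4, 20) = 20: x ≡ 6 (mod 20).
  Combine with x ≡ 1 (mod 15): gcd(20, 15) = 5; 1 - 6 = -5, which IS divisible by 5, so compatible.
    Write x = 6 + 20·t and substitute into x ≡ 1 (mod 15): 20·t ≡ 1 − 6 = -5 (mod 15).
    Divide the congruence (and modulus) by g = 5: 4·t ≡ -1 (mod 3).
    Reduce coefficients mod 3: 1·t ≡ 2 (mod 3).
    So t ≡ 2 (mod 3).
    Then x = 6 + 20·2 = 46, valid modulo lcm(20, 15) = 60: x ≡ 46 (mod 60).
Verify: 46 mod 4 = 2, 46 mod 20 = 6, 46 mod 15 = 1.

x ≡ 46 (mod 60).


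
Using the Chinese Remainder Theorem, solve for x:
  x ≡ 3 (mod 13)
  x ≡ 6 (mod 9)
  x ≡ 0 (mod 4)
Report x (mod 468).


Moduli 13, 9, 4 are pairwise coprime; by CRT there is a unique solution modulo M = 13 · 9 · 4 = 468.
Solve pairwise, accumulating the modulus:
  Start with x ≡ 3 (mod 13).
  Combine with x ≡ 6 (mod 9): since gcd(13, 9) = 1, we get a unique residue mod 117.
    Write x = 3 + 13·t and substitute into x ≡ 6 (mod 9): 13·t ≡ 6 − 3 = 3 (mod 9).
    Reduce coefficients mod 9: 4·t ≡ 3 (mod 9).
    The inverse of 4 mod 9 is 7 (since 4·7 = 28 = 3·9 + 1), so t ≡ 7·3 = 21 ≡ 3 (mod 9).
    Then x = 3 + 13·3 = 42, valid modulo lcm(13, 9) = 117: x ≡ 42 (mod 117).
  Combine with x ≡ 0 (mod 4): since gcd(117, 4) = 1, we get a unique residue mod 468.
    Write x = 42 + 117·t and substitute into x ≡ 0 (mod 4): 117·t ≡ 0 − 42 = -42 (mod 4).
    Reduce coefficients mod 4: 1·t ≡ 2 (mod 4).
    So t ≡ 2 (mod 4).
    Then x = 42 + 117·2 = 276, valid modulo lcm(117, 4) = 468: x ≡ 276 (mod 468).
Verify: 276 mod 13 = 3 ✓, 276 mod 9 = 6 ✓, 276 mod 4 = 0 ✓.

x ≡ 276 (mod 468).


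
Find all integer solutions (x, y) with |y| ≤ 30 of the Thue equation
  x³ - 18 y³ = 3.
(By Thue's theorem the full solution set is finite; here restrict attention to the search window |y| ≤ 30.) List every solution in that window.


The equation is x³ - 18y³ = 3. For fixed y, x³ = 18·y³ + 3, so a solution requires the RHS to be a perfect cube.
Strategy: iterate y from -30 to 30, compute RHS = 18·y³ + 3, and check whether it is a (positive or negative) perfect cube.
Check small values of y:
  y = 0: RHS = 3 is not a perfect cube.
  y = 1: RHS = 21 is not a perfect cube.
  y = -1: RHS = -15 is not a perfect cube.
  y = 2: RHS = 147 is not a perfect cube.
  y = -2: RHS = -141 is not a perfect cube.
  y = 3: RHS = 489 is not a perfect cube.
  y = -3: RHS = -483 is not a perfect cube.
Continuing the search up to |y| = 30 finds no solutions either.
No (x, y) in the scanned range satisfies the equation.

No integer solutions with |y| ≤ 30.


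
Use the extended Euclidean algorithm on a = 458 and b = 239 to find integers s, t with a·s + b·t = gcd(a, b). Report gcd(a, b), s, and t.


Euclidean algorithm on (458, 239) — divide until remainder is 0:
  458 = 1 · 239 + 219
  239 = 1 · 219 + 20
  219 = 10 · 20 + 19
  20 = 1 · 19 + 1
  19 = 19 · 1 + 0
gcd(458, 239) = 1.
Track Bezout coefficients alongside the remainders: start with r₀ = 458 = a·1 + b·0 (s = 1, t = 0) and r₁ = 239 = a·0 + b·1 (s = 0, t = 1); each new remainder r_{k+1} = r_{k-1} − q_k·r_k inherits s_{k+1} = s_{k-1} − q_k·s_k, t_{k+1} = t_{k-1} − q_k·t_k, so r_k = a·s_k + b·t_k at every step:
  q = 1: r = 219, s = 1 − 1·0 = 1, t = 0 − 1·1 = -1  (check: 458·1 + 239·(-1) = 219)
  q = 1: r = 20, s = 0 − 1·1 = -1, t = 1 − 1·(-1) = 2  (check: 458·(-1) + 239·2 = 20)
  q = 10: r = 19, s = 1 − 10·(-1) = 11, t = -1 − 10·2 = -21  (check: 458·11 + 239·(-21) = 19)
  q = 1: r = 1, s = -1 − 1·11 = -12, t = 2 − 1·(-21) = 23  (check: 458·(-12) + 239·23 = 1)
The row with r = 1 (the gcd) gives the Bezout coefficients s = -12, t = 23.
Result: 458 · (-12) + 239 · (23) = 1.

gcd(458, 239) = 1; s = -12, t = 23 (check: 458·(-12) + 239·23 = 1).
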